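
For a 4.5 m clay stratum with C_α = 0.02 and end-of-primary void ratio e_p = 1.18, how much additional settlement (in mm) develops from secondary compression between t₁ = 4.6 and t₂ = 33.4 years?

S_s ≈ 35.5 mm

Secondary compression: S_s = C_α·H/(1+e_p)·log₁₀(t₂/t₁)
S_s = 0.02×4.5/(1+1.18)×log₁₀(33.4/4.6)
    = 0.04128 × 0.861 = 0.03555 m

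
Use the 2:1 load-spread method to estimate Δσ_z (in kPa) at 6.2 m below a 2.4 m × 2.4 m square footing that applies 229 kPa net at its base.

Δσ_z ≈ 17.8 kPa

By the 2:1 method the load spreads at 1 horizontal : 2 vertical, so at depth z the loaded area has grown by z in each plan dimension:
Δσ = qBL/((B+z)(L+z)) = 229×2.4×2.4/((2.4+6.2)(2.4+6.2)) = 17.835 kPa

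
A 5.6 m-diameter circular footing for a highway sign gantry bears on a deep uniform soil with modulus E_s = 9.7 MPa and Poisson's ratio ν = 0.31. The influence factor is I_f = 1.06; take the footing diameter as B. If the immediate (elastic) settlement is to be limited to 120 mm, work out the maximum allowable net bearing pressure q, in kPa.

q ≈ 217 kPa

E_s = 9.7 MPa = 9700 kPa.
S_e = q·B·(1−ν²)/E_s · I_f  ⇒  q = S_e·E_s / (B·(1−ν²)·I_f).
q = 0.12 × 9700 / (5.6 × 0.9039 × 1.06) = 216.9 kPa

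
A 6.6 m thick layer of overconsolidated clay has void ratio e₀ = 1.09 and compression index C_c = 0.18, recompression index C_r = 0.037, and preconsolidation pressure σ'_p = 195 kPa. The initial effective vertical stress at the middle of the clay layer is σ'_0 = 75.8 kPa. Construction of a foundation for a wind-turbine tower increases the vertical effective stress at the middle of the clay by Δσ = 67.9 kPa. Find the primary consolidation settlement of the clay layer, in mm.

Final effective stress: σ'_f = 75.8 + 67.9 = 143.7 kPa.
σ'_f = 143.7 ≤ σ'_p = 195 kPa, so the clay remains overconsolidated and only the recompression index applies:
S_c = C_r·H/(1+e₀)·log₁₀(σ'_f/σ'_0) = 0.037×6.6/2.09×log₁₀(143.7/75.8)
    = 0.11684 × 0.27779 = 0.03246 m

S_c ≈ 32.5 mm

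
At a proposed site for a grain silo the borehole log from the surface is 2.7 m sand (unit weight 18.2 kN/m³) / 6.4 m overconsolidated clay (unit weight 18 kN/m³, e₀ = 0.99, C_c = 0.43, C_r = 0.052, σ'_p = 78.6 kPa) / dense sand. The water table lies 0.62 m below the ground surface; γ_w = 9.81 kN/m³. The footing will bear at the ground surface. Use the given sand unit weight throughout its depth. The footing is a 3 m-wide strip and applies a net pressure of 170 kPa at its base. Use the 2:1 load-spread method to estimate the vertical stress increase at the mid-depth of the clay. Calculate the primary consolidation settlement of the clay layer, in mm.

S_c ≈ 240 mm

Mid-depth of clay below the ground surface: z = 2.7 + 6.4/2 = 5.9 m.
Total vertical stress at mid-clay: σ_v = 18.2×2.7 + 18×3.2 = 106.74 kPa.
Pore pressure: u = 9.81×(5.9 − 0.62) = 51.797 kPa.
Initial effective stress: σ'_0 = σ_v − u = 106.74 − 51.797 = 54.943 kPa.
Stress increase at mid-clay by the 2:1 spreading method:
Δσ = qB/(B+z) = 170×3/(3+5.9) = 57.303 kPa
Final effective stress: σ'_f = 54.943 + 57.303 = 112.25 kPa.
σ'_f = 112.25 > σ'_p = 78.6 kPa, so the stress path crosses the preconsolidation pressure — recompression up to σ'_p, then virgin compression beyond:
S_c = H/(1+e₀)·[C_r·log₁₀(σ'_p/σ'_0) + C_c·log₁₀(σ'_f/σ'_p)]
    = 6.4/1.99 × [0.052×log₁₀(78.6/54.943) + 0.43×log₁₀(112.25/78.6)]
    = 3.2161 × [0.0080865 + 0.066548] = 0.24 m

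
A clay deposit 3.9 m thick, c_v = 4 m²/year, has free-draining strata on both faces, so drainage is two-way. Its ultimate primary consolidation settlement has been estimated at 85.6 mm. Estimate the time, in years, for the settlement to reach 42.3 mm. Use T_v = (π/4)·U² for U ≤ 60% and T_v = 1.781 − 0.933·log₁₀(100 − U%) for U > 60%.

t ≈ 0.182 years

Drainage path length: H_d = H/2 = 1.95 m (double drainage).
U = S(t)/S_ult = 42.3/85.6 = 0.4942.
U ≤ 60%: T_v = (π/4)·U² = (π/4)×0.49416² = 0.19179.
t = T_v·H_d²/c_v = 0.19179×1.95²/4 = 0.1823 years.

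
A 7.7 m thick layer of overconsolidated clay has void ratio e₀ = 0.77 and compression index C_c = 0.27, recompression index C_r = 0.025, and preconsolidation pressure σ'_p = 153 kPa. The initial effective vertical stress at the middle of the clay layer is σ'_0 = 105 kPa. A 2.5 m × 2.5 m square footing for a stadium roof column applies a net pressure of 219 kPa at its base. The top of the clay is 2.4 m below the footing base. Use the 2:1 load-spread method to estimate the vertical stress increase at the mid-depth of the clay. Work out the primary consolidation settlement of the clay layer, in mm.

Mid-depth of clay below the footing base: z = 2.4 + 7.7/2 = 6.25 m.
Stress increase at mid-clay by the 2:1 spreading method:
Δσ = qBL/((B+z)(L+z)) = 219×2.5×2.5/((2.5+6.25)(2.5+6.25)) = 17.878 kPa
Final effective stress: σ'_f = 105 + 17.878 = 122.88 kPa.
σ'_f = 122.88 ≤ σ'_p = 153 kPa, so the clay remains overconsolidated and only the recompression index applies:
S_c = C_r·H/(1+e₀)·log₁₀(σ'_f/σ'_0) = 0.025×7.7/1.77×log₁₀(122.88/105)
    = 0.10876 × 0.068292 = 0.007427 m

S_c ≈ 7.43 mm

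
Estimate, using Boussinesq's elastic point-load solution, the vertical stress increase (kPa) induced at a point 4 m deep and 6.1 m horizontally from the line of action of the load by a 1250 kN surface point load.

Δσ_z ≈ 1.85 kPa

Boussinesq vertical stress below a point load on an elastic half-space:
Δσ_z = 3P/(2πz²) · [1 + (r/z)²]^(−5/2)
r/z = 6.1/4 = 1.525; [1+(r/z)²]^(−5/2) = 0.049581.
Δσ_z = 3×1250/(2π×4²) × 0.049581 = 37.302 × 0.049581 = 1.849 kPa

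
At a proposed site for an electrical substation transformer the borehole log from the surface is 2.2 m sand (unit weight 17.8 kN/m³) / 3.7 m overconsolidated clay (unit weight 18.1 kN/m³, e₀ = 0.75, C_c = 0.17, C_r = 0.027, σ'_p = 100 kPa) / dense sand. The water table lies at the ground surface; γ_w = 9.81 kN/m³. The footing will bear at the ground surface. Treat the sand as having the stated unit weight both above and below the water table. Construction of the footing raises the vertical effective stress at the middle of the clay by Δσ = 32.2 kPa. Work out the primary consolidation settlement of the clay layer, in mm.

Mid-depth of clay below the ground surface: z = 2.2 + 3.7/2 = 4.05 m.
Total vertical stress at mid-clay: σ_v = 17.8×2.2 + 18.1×1.85 = 72.645 kPa.
Pore pressure: u = 9.81×(4.05 − 0) = 39.73 kPa.
Initial effective stress: σ'_0 = σ_v − u = 72.645 − 39.73 = 32.915 kPa.
Final effective stress: σ'_f = 32.915 + 32.2 = 65.115 kPa.
σ'_f = 65.115 ≤ σ'_p = 100 kPa, so the clay remains overconsolidated and only the recompression index applies:
S_c = C_r·H/(1+e₀)·log₁₀(σ'_f/σ'_0) = 0.027×3.7/1.75×log₁₀(65.115/32.915)
    = 0.057086 × 0.29629 = 0.01691 m

S_c ≈ 16.9 mm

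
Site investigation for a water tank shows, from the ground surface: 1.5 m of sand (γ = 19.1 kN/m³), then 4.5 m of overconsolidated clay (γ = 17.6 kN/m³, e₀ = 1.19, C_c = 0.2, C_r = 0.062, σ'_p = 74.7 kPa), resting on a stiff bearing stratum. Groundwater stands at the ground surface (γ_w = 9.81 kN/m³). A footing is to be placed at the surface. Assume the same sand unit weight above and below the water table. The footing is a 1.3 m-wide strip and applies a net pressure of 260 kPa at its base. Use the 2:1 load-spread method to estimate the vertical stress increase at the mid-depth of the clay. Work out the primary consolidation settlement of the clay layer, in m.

Mid-depth of clay below the ground surface: z = 1.5 + 4.5/2 = 3.75 m.
Total vertical stress at mid-clay: σ_v = 19.1×1.5 + 17.6×2.25 = 68.25 kPa.
Pore pressure: u = 9.81×(3.75 − 0) = 36.788 kPa.
Initial effective stress: σ'_0 = σ_v − u = 68.25 − 36.788 = 31.462 kPa.
Stress increase at mid-clay by the 2:1 spreading method:
Δσ = qB/(B+z) = 260×1.3/(1.3+3.75) = 66.931 kPa
Final effective stress: σ'_f = 31.462 + 66.931 = 98.393 kPa.
σ'_f = 98.393 > σ'_p = 74.7 kPa, so the stress path crosses the preconsolidation pressure — recompression up to σ'_p, then virgin compression beyond:
S_c = H/(1+e₀)·[C_r·log₁₀(σ'_p/σ'_0) + C_c·log₁₀(σ'_f/σ'_p)]
    = 4.5/2.19 × [0.062×log₁₀(74.7/31.462) + 0.2×log₁₀(98.393/74.7)]
    = 2.0548 × [0.023283 + 0.023929] = 0.09701 m

S_c ≈ 0.097 m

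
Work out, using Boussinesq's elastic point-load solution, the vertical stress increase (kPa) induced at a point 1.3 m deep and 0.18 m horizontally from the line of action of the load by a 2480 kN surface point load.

Boussinesq vertical stress below a point load on an elastic half-space:
Δσ_z = 3P/(2πz²) · [1 + (r/z)²]^(−5/2)
r/z = 0.18/1.3 = 0.13846; [1+(r/z)²]^(−5/2) = 0.95363.
Δσ_z = 3×2480/(2π×1.3²) × 0.95363 = 700.66 × 0.95363 = 668.2 kPa

Δσ_z ≈ 668 kPa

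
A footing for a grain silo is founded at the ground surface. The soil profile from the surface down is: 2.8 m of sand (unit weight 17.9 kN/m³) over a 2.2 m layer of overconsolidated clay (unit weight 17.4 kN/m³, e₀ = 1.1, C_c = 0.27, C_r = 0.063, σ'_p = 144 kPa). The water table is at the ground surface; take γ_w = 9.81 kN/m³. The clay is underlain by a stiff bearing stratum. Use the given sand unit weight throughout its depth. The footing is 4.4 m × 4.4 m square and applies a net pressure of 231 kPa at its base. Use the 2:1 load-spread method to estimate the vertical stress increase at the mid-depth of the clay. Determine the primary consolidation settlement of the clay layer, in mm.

S_c ≈ 32.4 mm

Mid-depth of clay below the ground surface: z = 2.8 + 2.2/2 = 3.9 m.
Total vertical stress at mid-clay: σ_v = 17.9×2.8 + 17.4×1.1 = 69.26 kPa.
Pore pressure: u = 9.81×(3.9 − 0) = 38.259 kPa.
Initial effective stress: σ'_0 = σ_v − u = 69.26 − 38.259 = 31.001 kPa.
Stress increase at mid-clay by the 2:1 spreading method:
Δσ = qBL/((B+z)(L+z)) = 231×4.4×4.4/((4.4+3.9)(4.4+3.9)) = 64.917 kPa
Final effective stress: σ'_f = 31.001 + 64.917 = 95.918 kPa.
σ'_f = 95.918 ≤ σ'_p = 144 kPa, so the clay remains overconsolidated and only the recompression index applies:
S_c = C_r·H/(1+e₀)·log₁₀(σ'_f/σ'_0) = 0.063×2.2/2.1×log₁₀(95.918/31.001)
    = 0.065999 × 0.49052 = 0.03237 m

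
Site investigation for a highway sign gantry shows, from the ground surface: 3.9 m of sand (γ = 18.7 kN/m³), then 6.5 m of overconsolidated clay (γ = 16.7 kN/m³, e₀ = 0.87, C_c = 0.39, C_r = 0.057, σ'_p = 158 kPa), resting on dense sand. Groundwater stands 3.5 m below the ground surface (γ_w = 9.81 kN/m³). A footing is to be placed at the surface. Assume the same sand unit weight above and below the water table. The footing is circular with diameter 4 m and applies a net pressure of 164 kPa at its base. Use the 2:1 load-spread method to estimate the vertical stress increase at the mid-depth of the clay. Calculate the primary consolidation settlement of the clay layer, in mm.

S_c ≈ 17.9 mm

Mid-depth of clay below the ground surface: z = 3.9 + 6.5/2 = 7.15 m.
Total vertical stress at mid-clay: σ_v = 18.7×3.9 + 16.7×3.25 = 127.2 kPa.
Pore pressure: u = 9.81×(7.15 − 3.5) = 35.806 kPa.
Initial effective stress: σ'_0 = σ_v − u = 127.2 − 35.806 = 91.394 kPa.
Stress increase at mid-clay by the 2:1 spreading method:
Δσ ≈ qD²/(D+z)² = 164×4²/(4+7.15)² = 21.106 kPa
Final effective stress: σ'_f = 91.394 + 21.106 = 112.5 kPa.
σ'_f = 112.5 ≤ σ'_p = 158 kPa, so the clay remains overconsolidated and only the recompression index applies:
S_c = C_r·H/(1+e₀)·log₁₀(σ'_f/σ'_0) = 0.057×6.5/1.87×log₁₀(112.5/91.394)
    = 0.19813 × 0.090235 = 0.01788 m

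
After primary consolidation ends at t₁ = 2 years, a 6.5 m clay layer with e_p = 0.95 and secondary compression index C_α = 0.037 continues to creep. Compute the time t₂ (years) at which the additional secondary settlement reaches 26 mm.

S_s = C_α·H/(1+e_p)·log₁₀(t₂/t₁) ⇒ log₁₀(t₂/t₁) = S_s·(1+e_p)/(C_α·H).
log₁₀(t₂/t₁) = 0.026 × (1+0.95) / (0.037×6.5) = 0.2108
t₂ = t₁ × 10^0.2108 = 2 × 1.625 = 3.25 years

t₂ ≈ 3.25 years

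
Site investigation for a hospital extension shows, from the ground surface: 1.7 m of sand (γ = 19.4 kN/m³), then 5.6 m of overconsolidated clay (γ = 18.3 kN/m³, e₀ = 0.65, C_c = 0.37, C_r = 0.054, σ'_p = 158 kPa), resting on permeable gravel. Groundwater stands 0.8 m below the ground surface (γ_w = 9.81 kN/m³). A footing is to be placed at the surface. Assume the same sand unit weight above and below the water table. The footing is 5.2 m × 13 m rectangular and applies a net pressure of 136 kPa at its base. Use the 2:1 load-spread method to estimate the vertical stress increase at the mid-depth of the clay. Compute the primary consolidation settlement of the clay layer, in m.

Mid-depth of clay below the ground surface: z = 1.7 + 5.6/2 = 4.5 m.
Total vertical stress at mid-clay: σ_v = 19.4×1.7 + 18.3×2.8 = 84.22 kPa.
Pore pressure: u = 9.81×(4.5 − 0.8) = 36.297 kPa.
Initial effective stress: σ'_0 = σ_v − u = 84.22 − 36.297 = 47.923 kPa.
Stress increase at mid-clay by the 2:1 spreading method:
Δσ = qBL/((B+z)(L+z)) = 136×5.2×13/((5.2+4.5)(13+4.5)) = 54.16 kPa
Final effective stress: σ'_f = 47.923 + 54.16 = 102.08 kPa.
σ'_f = 102.08 ≤ σ'_p = 158 kPa, so the clay remains overconsolidated and only the recompression index applies:
S_c = C_r·H/(1+e₀)·log₁₀(σ'_f/σ'_0) = 0.054×5.6/1.65×log₁₀(102.08/47.923)
    = 0.18327 × 0.3284 = 0.06019 m

S_c ≈ 0.0602 m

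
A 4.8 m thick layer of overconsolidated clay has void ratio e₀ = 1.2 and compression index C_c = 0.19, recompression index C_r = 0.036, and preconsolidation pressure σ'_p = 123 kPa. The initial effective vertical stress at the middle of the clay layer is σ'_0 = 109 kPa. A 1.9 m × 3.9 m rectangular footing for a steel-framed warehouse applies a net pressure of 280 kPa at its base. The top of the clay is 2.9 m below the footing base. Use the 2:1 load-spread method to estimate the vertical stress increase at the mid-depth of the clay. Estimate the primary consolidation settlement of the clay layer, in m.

Mid-depth of clay below the footing base: z = 2.9 + 4.8/2 = 5.3 m.
Stress increase at mid-clay by the 2:1 spreading method:
Δσ = qBL/((B+z)(L+z)) = 280×1.9×3.9/((1.9+5.3)(3.9+5.3)) = 31.322 kPa
Final effective stress: σ'_f = 109 + 31.322 = 140.32 kPa.
σ'_f = 140.32 > σ'_p = 123 kPa, so the stress path crosses the preconsolidation pressure — recompression up to σ'_p, then virgin compression beyond:
S_c = H/(1+e₀)·[C_r·log₁₀(σ'_p/σ'_0) + C_c·log₁₀(σ'_f/σ'_p)]
    = 4.8/2.2 × [0.036×log₁₀(123/109) + 0.19×log₁₀(140.32/123)]
    = 2.1818 × [0.0018892 + 0.010871] = 0.02784 m

S_c ≈ 0.0278 m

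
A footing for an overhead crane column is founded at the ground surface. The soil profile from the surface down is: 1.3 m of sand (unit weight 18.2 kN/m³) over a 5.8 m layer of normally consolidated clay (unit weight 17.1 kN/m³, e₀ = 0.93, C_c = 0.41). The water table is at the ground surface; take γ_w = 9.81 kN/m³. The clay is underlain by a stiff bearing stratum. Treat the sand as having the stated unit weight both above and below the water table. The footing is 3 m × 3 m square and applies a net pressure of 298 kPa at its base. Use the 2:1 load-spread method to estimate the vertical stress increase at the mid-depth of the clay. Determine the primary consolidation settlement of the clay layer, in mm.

Mid-depth of clay below the ground surface: z = 1.3 + 5.8/2 = 4.2 m.
Total vertical stress at mid-clay: σ_v = 18.2×1.3 + 17.1×2.9 = 73.25 kPa.
Pore pressure: u = 9.81×(4.2 − 0) = 41.202 kPa.
Initial effective stress: σ'_0 = σ_v − u = 73.25 − 41.202 = 32.048 kPa.
Stress increase at mid-clay by the 2:1 spreading method:
Δσ = qBL/((B+z)(L+z)) = 298×3×3/((3+4.2)(3+4.2)) = 51.736 kPa
Final effective stress: σ'_f = σ'_0 + Δσ = 32.048 + 51.736 = 83.784 kPa.
Normally consolidated clay, so the full stress increment lies on the virgin compression line:
S_c = C_c·H/(1+e₀)·log₁₀(σ'_f/σ'_0) = 0.41×5.8/(1+0.93)×log₁₀(83.784/32.048)
    = 1.2321 × 0.41736 = 0.5142 m

S_c ≈ 514 mm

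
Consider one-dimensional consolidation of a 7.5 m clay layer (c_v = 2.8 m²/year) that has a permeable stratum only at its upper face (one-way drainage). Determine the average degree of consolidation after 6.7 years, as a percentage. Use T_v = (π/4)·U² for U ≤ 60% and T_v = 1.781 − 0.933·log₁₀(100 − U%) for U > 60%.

U ≈ 64.4 %

Drainage path length: H_d = H = 7.5 m (single drainage).
T_v = c_v·t/H_d² = 2.8×6.7/7.5² = 0.33351.
T_v = 0.33351 corresponds to the U > 60% branch:
U = 1 − 10^((1.781 − T_v)/0.933)/100 = 0.644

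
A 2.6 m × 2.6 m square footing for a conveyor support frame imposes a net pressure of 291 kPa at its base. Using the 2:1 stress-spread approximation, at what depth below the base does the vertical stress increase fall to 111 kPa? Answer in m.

2:1 spreading — at depth z the loaded area has grown by z in each plan dimension:
qB²/(B+z)² = Δσ_z ⇒ z = B(√(q/Δσ_z) − 1) = 2.6×(√(291/111) − 1) = 1.61 m

z ≈ 1.61 m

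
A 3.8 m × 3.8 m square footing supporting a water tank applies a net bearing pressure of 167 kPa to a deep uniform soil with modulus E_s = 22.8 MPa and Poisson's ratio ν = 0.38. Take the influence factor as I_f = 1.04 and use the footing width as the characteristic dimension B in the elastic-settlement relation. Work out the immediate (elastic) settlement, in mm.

Immediate (elastic) settlement: S_e = q·B·(1−ν²)/E_s · I_f.
E_s = 22.8 MPa = 22800 kPa.
S_e = 167 × 3.8 × (1 − 0.38²) / 22800 × 1.04
    = 167 × 3.8 × 0.8556 / 22800 × 1.04
    = 0.02477 m = 24.77 mm

S_e ≈ 24.8 mm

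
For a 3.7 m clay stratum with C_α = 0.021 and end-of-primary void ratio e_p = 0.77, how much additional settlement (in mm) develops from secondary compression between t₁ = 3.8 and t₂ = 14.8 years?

S_s ≈ 25.9 mm

Secondary compression: S_s = C_α·H/(1+e_p)·log₁₀(t₂/t₁)
S_s = 0.021×3.7/(1+0.77)×log₁₀(14.8/3.8)
    = 0.0439 × 0.5905 = 0.02592 m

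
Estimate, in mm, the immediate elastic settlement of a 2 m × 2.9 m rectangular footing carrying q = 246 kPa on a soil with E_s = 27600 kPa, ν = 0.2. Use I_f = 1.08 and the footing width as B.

Immediate (elastic) settlement: S_e = q·B·(1−ν²)/E_s · I_f.
S_e = 246 × 2 × (1 − 0.2²) / 27600 × 1.08
    = 246 × 2 × 0.96 / 27600 × 1.08
    = 0.01848 m = 18.48 mm

S_e ≈ 18.5 mm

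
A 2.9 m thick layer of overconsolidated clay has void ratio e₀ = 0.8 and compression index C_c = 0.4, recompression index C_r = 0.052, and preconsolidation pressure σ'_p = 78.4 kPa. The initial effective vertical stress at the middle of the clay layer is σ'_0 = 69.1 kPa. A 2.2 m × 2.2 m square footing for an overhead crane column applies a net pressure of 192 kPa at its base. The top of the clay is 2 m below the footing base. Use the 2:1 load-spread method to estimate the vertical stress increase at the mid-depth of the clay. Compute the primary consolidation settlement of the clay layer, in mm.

S_c ≈ 67.6 mm

Mid-depth of clay below the footing base: z = 2 + 2.9/2 = 3.45 m.
Stress increase at mid-clay by the 2:1 spreading method:
Δσ = qBL/((B+z)(L+z)) = 192×2.2×2.2/((2.2+3.45)(2.2+3.45)) = 29.111 kPa
Final effective stress: σ'_f = 69.1 + 29.111 = 98.211 kPa.
σ'_f = 98.211 > σ'_p = 78.4 kPa, so the stress path crosses the preconsolidation pressure — recompression up to σ'_p, then virgin compression beyond:
S_c = H/(1+e₀)·[C_r·log₁₀(σ'_p/σ'_0) + C_c·log₁₀(σ'_f/σ'_p)]
    = 2.9/1.8 × [0.052×log₁₀(78.4/69.1) + 0.4×log₁₀(98.211/78.4)]
    = 1.6111 × [0.0028516 + 0.039138] = 0.06765 m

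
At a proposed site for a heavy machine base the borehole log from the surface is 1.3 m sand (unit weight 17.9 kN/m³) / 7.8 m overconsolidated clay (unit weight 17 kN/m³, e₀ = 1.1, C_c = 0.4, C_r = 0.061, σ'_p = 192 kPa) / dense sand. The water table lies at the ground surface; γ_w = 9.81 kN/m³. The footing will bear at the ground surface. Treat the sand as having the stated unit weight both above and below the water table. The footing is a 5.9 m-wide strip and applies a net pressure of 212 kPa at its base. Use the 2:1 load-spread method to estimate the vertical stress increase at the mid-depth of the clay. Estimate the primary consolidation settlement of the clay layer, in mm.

S_c ≈ 134 mm

Mid-depth of clay below the ground surface: z = 1.3 + 7.8/2 = 5.2 m.
Total vertical stress at mid-clay: σ_v = 17.9×1.3 + 17×3.9 = 89.57 kPa.
Pore pressure: u = 9.81×(5.2 − 0) = 51.012 kPa.
Initial effective stress: σ'_0 = σ_v − u = 89.57 − 51.012 = 38.558 kPa.
Stress increase at mid-clay by the 2:1 spreading method:
Δσ = qB/(B+z) = 212×5.9/(5.9+5.2) = 112.68 kPa
Final effective stress: σ'_f = 38.558 + 112.68 = 151.24 kPa.
σ'_f = 151.24 ≤ σ'_p = 192 kPa, so the clay remains overconsolidated and only the recompression index applies:
S_c = C_r·H/(1+e₀)·log₁₀(σ'_f/σ'_0) = 0.061×7.8/2.1×log₁₀(151.24/38.558)
    = 0.22657 × 0.59355 = 0.1345 m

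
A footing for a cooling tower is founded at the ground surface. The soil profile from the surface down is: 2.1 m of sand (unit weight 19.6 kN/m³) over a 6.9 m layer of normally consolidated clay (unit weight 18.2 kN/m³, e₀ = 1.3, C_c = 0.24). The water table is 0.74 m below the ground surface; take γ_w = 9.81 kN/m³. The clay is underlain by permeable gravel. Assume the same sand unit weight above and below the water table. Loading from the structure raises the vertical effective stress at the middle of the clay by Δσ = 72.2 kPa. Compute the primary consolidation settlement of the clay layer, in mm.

Mid-depth of clay below the ground surface: z = 2.1 + 6.9/2 = 5.55 m.
Total vertical stress at mid-clay: σ_v = 19.6×2.1 + 18.2×3.45 = 103.95 kPa.
Pore pressure: u = 9.81×(5.55 − 0.74) = 47.186 kPa.
Initial effective stress: σ'_0 = σ_v − u = 103.95 − 47.186 = 56.764 kPa.
Final effective stress: σ'_f = σ'_0 + Δσ = 56.764 + 72.2 = 128.96 kPa.
Normally consolidated clay, so the full stress increment lies on the virgin compression line:
S_c = C_c·H/(1+e₀)·log₁₀(σ'_f/σ'_0) = 0.24×6.9/(1+1.3)×log₁₀(128.96/56.764)
    = 0.72 × 0.35638 = 0.2566 m

S_c ≈ 257 mm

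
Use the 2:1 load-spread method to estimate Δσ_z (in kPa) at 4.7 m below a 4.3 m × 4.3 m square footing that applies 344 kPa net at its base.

Δσ_z ≈ 78.5 kPa

By the 2:1 method the load spreads at 1 horizontal : 2 vertical, so at depth z the loaded area has grown by z in each plan dimension:
Δσ = qBL/((B+z)(L+z)) = 344×4.3×4.3/((4.3+4.7)(4.3+4.7)) = 78.525 kPa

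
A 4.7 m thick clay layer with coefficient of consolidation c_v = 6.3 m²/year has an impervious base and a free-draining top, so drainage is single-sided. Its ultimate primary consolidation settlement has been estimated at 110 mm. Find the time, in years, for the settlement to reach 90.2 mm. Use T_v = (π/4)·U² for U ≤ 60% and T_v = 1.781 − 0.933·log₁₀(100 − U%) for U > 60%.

t ≈ 2.14 years

Drainage path length: H_d = H = 4.7 m (single drainage).
U = S(t)/S_ult = 90.2/110 = 0.82.
U > 60%: T_v = 1.781 − 0.933·log₁₀(100 − 82) = 0.60983.
t = T_v·H_d²/c_v = 0.60983×4.7²/6.3 = 2.138 years.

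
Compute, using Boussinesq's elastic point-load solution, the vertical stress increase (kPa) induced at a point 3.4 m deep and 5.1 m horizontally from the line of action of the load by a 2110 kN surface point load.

Δσ_z ≈ 4.58 kPa

Boussinesq vertical stress below a point load on an elastic half-space:
Δσ_z = 3P/(2πz²) · [1 + (r/z)²]^(−5/2)
r/z = 5.1/3.4 = 1.5; [1+(r/z)²]^(−5/2) = 0.052516.
Δσ_z = 3×2110/(2π×3.4²) × 0.052516 = 87.15 × 0.052516 = 4.577 kPa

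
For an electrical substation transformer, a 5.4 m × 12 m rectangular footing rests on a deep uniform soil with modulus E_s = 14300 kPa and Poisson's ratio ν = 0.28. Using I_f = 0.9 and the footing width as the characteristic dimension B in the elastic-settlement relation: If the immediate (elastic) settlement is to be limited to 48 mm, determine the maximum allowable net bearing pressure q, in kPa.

q ≈ 153 kPa

S_e = q·B·(1−ν²)/E_s · I_f  ⇒  q = S_e·E_s / (B·(1−ν²)·I_f).
q = 0.048 × 14300 / (5.4 × 0.9216 × 0.9) = 153.2 kPa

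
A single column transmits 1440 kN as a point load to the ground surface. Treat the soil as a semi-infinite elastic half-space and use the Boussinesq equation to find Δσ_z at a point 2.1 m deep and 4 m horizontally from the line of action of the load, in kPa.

Δσ_z ≈ 3.38 kPa

Boussinesq vertical stress below a point load on an elastic half-space:
Δσ_z = 3P/(2πz²) · [1 + (r/z)²]^(−5/2)
r/z = 4/2.1 = 1.9048; [1+(r/z)²]^(−5/2) = 0.021701.
Δσ_z = 3×1440/(2π×2.1²) × 0.021701 = 155.91 × 0.021701 = 3.383 kPa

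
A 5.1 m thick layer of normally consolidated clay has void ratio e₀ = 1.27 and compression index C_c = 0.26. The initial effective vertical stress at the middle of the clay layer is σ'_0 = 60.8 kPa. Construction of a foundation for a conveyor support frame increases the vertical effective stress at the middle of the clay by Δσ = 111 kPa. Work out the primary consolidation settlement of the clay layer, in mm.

Final effective stress: σ'_f = σ'_0 + Δσ = 60.8 + 111 = 171.8 kPa.
Normally consolidated clay, so the full stress increment lies on the virgin compression line:
S_c = C_c·H/(1+e₀)·log₁₀(σ'_f/σ'_0) = 0.26×5.1/(1+1.27)×log₁₀(171.8/60.8)
    = 0.58414 × 0.45112 = 0.2635 m

S_c ≈ 264 mm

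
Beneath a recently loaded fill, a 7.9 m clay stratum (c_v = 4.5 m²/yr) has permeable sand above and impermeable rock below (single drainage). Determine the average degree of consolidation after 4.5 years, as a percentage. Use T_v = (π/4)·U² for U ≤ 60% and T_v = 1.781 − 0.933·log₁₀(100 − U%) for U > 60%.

Drainage path length: H_d = H = 7.9 m (single drainage).
T_v = c_v·t/H_d² = 4.5×4.5/7.9² = 0.32447.
T_v = 0.32447 corresponds to the U > 60% branch:
U = 1 − 10^((1.781 − T_v)/0.933)/100 = 0.636

U ≈ 63.6 %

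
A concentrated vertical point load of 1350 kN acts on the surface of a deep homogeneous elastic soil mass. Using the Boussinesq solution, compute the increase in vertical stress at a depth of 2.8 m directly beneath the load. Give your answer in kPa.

Δσ_z ≈ 82.2 kPa

Boussinesq vertical stress below a point load on an elastic half-space:
Δσ_z = 3P/(2πz²) · [1 + (r/z)²]^(−5/2)
r/z = 0/2.8 = 0; [1+(r/z)²]^(−5/2) = 1.
Δσ_z = 3×1350/(2π×2.8²) × 1 = 82.217 × 1 = 82.22 kPa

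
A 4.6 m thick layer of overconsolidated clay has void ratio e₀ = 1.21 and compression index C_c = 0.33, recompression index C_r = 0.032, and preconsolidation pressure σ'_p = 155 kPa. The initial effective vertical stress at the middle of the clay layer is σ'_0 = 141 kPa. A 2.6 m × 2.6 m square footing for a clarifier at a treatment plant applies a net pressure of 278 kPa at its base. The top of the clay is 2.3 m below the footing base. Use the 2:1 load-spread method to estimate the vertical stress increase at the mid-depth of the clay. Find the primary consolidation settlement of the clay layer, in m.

S_c ≈ 0.0428 m

Mid-depth of clay below the footing base: z = 2.3 + 4.6/2 = 4.6 m.
Stress increase at mid-clay by the 2:1 spreading method:
Δσ = qBL/((B+z)(L+z)) = 278×2.6×2.6/((2.6+4.6)(2.6+4.6)) = 36.252 kPa
Final effective stress: σ'_f = 141 + 36.252 = 177.25 kPa.
σ'_f = 177.25 > σ'_p = 155 kPa, so the stress path crosses the preconsolidation pressure — recompression up to σ'_p, then virgin compression beyond:
S_c = H/(1+e₀)·[C_r·log₁₀(σ'_p/σ'_0) + C_c·log₁₀(σ'_f/σ'_p)]
    = 4.6/2.21 × [0.032×log₁₀(155/141) + 0.33×log₁₀(177.25/155)]
    = 2.0814 × [0.0013156 + 0.019224] = 0.04275 m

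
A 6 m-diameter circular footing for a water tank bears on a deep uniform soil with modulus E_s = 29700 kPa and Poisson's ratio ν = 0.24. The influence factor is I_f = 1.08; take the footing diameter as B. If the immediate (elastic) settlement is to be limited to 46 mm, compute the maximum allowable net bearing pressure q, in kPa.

S_e = q·B·(1−ν²)/E_s · I_f  ⇒  q = S_e·E_s / (B·(1−ν²)·I_f).
q = 0.046 × 29700 / (6 × 0.9424 × 1.08) = 223.7 kPa

q ≈ 224 kPa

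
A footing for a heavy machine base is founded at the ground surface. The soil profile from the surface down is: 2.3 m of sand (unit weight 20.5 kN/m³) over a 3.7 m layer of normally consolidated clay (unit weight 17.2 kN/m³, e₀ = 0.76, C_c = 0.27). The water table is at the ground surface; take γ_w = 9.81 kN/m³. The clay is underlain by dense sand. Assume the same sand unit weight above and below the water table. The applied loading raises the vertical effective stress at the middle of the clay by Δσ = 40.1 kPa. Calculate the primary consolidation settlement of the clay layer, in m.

S_c ≈ 0.177 m

Mid-depth of clay below the ground surface: z = 2.3 + 3.7/2 = 4.15 m.
Total vertical stress at mid-clay: σ_v = 20.5×2.3 + 17.2×1.85 = 78.97 kPa.
Pore pressure: u = 9.81×(4.15 − 0) = 40.712 kPa.
Initial effective stress: σ'_0 = σ_v − u = 78.97 − 40.712 = 38.258 kPa.
Final effective stress: σ'_f = σ'_0 + Δσ = 38.258 + 40.1 = 78.358 kPa.
Normally consolidated clay, so the full stress increment lies on the virgin compression line:
S_c = C_c·H/(1+e₀)·log₁₀(σ'_f/σ'_0) = 0.27×3.7/(1+0.76)×log₁₀(78.358/38.258)
    = 0.56761 × 0.31136 = 0.1767 m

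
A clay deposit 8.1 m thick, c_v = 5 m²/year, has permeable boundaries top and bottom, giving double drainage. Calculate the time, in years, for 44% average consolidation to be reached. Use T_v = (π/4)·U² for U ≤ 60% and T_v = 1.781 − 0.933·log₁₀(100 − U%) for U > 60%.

t ≈ 0.499 years

Drainage path length: H_d = H/2 = 4.05 m (double drainage).
U ≤ 60%: T_v = (π/4)·U² = (π/4)×0.44² = 0.15205.
t = T_v·H_d²/c_v = 0.15205×4.05²/5 = 0.4988 years.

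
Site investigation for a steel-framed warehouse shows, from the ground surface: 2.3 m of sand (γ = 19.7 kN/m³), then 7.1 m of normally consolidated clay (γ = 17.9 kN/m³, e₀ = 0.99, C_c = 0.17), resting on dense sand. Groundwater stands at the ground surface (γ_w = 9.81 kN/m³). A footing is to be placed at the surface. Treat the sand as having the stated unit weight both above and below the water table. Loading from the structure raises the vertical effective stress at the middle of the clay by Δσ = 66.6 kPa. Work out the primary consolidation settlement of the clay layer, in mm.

S_c ≈ 219 mm

Mid-depth of clay below the ground surface: z = 2.3 + 7.1/2 = 5.85 m.
Total vertical stress at mid-clay: σ_v = 19.7×2.3 + 17.9×3.55 = 108.85 kPa.
Pore pressure: u = 9.81×(5.85 − 0) = 57.389 kPa.
Initial effective stress: σ'_0 = σ_v − u = 108.85 − 57.389 = 51.461 kPa.
Final effective stress: σ'_f = σ'_0 + Δσ = 51.461 + 66.6 = 118.06 kPa.
Normally consolidated clay, so the full stress increment lies on the virgin compression line:
S_c = C_c·H/(1+e₀)·log₁₀(σ'_f/σ'_0) = 0.17×7.1/(1+0.99)×log₁₀(118.06/51.461)
    = 0.60653 × 0.36062 = 0.2187 m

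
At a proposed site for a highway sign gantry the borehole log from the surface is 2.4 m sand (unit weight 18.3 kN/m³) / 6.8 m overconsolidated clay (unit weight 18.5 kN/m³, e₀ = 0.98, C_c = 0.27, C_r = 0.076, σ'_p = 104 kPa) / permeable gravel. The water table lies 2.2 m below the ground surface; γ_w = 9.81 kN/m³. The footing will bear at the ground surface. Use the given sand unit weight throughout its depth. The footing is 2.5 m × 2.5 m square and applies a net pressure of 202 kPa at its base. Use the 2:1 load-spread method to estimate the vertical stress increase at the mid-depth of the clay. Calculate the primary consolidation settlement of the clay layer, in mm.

Mid-depth of clay below the ground surface: z = 2.4 + 6.8/2 = 5.8 m.
Total vertical stress at mid-clay: σ_v = 18.3×2.4 + 18.5×3.4 = 106.82 kPa.
Pore pressure: u = 9.81×(5.8 − 2.2) = 35.316 kPa.
Initial effective stress: σ'_0 = σ_v − u = 106.82 − 35.316 = 71.504 kPa.
Stress increase at mid-clay by the 2:1 spreading method:
Δσ = qBL/((B+z)(L+z)) = 202×2.5×2.5/((2.5+5.8)(2.5+5.8)) = 18.326 kPa
Final effective stress: σ'_f = 71.504 + 18.326 = 89.83 kPa.
σ'_f = 89.83 ≤ σ'_p = 104 kPa, so the clay remains overconsolidated and only the recompression index applies:
S_c = C_r·H/(1+e₀)·log₁₀(σ'_f/σ'_0) = 0.076×6.8/1.98×log₁₀(89.83/71.504)
    = 0.26101 × 0.099091 = 0.02586 m

S_c ≈ 25.9 mm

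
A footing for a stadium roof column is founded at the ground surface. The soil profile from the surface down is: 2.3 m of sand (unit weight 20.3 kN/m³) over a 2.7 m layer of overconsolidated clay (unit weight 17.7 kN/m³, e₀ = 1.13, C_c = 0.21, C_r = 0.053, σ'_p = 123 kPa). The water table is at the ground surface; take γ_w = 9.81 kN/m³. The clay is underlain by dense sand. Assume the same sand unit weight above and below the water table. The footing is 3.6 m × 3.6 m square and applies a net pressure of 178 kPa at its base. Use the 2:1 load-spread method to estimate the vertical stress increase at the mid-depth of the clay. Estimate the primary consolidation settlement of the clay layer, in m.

S_c ≈ 0.0238 m

Mid-depth of clay below the ground surface: z = 2.3 + 2.7/2 = 3.65 m.
Total vertical stress at mid-clay: σ_v = 20.3×2.3 + 17.7×1.35 = 70.585 kPa.
Pore pressure: u = 9.81×(3.65 − 0) = 35.806 kPa.
Initial effective stress: σ'_0 = σ_v − u = 70.585 − 35.806 = 34.779 kPa.
Stress increase at mid-clay by the 2:1 spreading method:
Δσ = qBL/((B+z)(L+z)) = 178×3.6×3.6/((3.6+3.65)(3.6+3.65)) = 43.888 kPa
Final effective stress: σ'_f = 34.779 + 43.888 = 78.667 kPa.
σ'_f = 78.667 ≤ σ'_p = 123 kPa, so the clay remains overconsolidated and only the recompression index applies:
S_c = C_r·H/(1+e₀)·log₁₀(σ'_f/σ'_0) = 0.053×2.7/2.13×log₁₀(78.667/34.779)
    = 0.067183 × 0.35448 = 0.02381 m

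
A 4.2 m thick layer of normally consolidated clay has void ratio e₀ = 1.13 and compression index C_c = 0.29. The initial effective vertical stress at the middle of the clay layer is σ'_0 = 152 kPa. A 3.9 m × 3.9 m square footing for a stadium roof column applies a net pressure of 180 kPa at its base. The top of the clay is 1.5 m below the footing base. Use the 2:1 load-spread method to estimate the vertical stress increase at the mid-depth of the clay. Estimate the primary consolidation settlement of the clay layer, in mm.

Mid-depth of clay below the footing base: z = 1.5 + 4.2/2 = 3.6 m.
Stress increase at mid-clay by the 2:1 spreading method:
Δσ = qBL/((B+z)(L+z)) = 180×3.9×3.9/((3.9+3.6)(3.9+3.6)) = 48.672 kPa
Final effective stress: σ'_f = σ'_0 + Δσ = 152 + 48.672 = 200.67 kPa.
Normally consolidated clay, so the full stress increment lies on the virgin compression line:
S_c = C_c·H/(1+e₀)·log₁₀(σ'_f/σ'_0) = 0.29×4.2/(1+1.13)×log₁₀(200.67/152)
    = 0.57183 × 0.12064 = 0.06899 m

S_c ≈ 69 mm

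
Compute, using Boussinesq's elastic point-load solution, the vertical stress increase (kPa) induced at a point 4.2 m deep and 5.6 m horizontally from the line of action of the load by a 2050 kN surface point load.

Δσ_z ≈ 4.31 kPa

Boussinesq vertical stress below a point load on an elastic half-space:
Δσ_z = 3P/(2πz²) · [1 + (r/z)²]^(−5/2)
r/z = 5.6/4.2 = 1.3333; [1+(r/z)²]^(−5/2) = 0.07776.
Δσ_z = 3×2050/(2π×4.2²) × 0.07776 = 55.488 × 0.07776 = 4.315 kPa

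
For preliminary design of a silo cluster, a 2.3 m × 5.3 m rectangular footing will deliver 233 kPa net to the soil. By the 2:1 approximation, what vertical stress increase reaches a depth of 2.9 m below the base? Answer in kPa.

By the 2:1 method the load spreads at 1 horizontal : 2 vertical, so at depth z the loaded area has grown by z in each plan dimension:
Δσ = qBL/((B+z)(L+z)) = 233×2.3×5.3/((2.3+2.9)(5.3+2.9)) = 66.61 kPa

Δσ_z ≈ 66.6 kPa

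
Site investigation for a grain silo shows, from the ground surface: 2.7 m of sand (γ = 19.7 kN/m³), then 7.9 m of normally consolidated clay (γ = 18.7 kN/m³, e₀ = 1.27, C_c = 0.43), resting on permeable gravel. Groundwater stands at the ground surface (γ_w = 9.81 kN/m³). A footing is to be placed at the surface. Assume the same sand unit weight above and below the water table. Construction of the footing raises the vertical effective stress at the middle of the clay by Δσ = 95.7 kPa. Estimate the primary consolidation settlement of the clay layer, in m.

S_c ≈ 0.608 m

Mid-depth of clay below the ground surface: z = 2.7 + 7.9/2 = 6.65 m.
Total vertical stress at mid-clay: σ_v = 19.7×2.7 + 18.7×3.95 = 127.06 kPa.
Pore pressure: u = 9.81×(6.65 − 0) = 65.237 kPa.
Initial effective stress: σ'_0 = σ_v − u = 127.06 − 65.237 = 61.823 kPa.
Final effective stress: σ'_f = σ'_0 + Δσ = 61.823 + 95.7 = 157.52 kPa.
Normally consolidated clay, so the full stress increment lies on the virgin compression line:
S_c = C_c·H/(1+e₀)·log₁₀(σ'_f/σ'_0) = 0.43×7.9/(1+1.27)×log₁₀(157.52/61.823)
    = 1.4965 × 0.40619 = 0.6079 m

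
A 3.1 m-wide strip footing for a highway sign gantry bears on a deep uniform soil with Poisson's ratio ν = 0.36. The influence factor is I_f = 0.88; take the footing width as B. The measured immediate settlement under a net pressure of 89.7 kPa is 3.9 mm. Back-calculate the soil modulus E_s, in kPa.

E_s ≈ 54600 kPa

S_e = q·B·(1−ν²)/E_s · I_f  ⇒  E_s = q·B·(1−ν²)·I_f / S_e.
E_s = 89.7 × 3.1 × 0.8704 × 0.88 / 0.0039 = 54610 kPa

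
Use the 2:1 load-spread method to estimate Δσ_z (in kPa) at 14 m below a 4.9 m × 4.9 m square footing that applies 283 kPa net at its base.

By the 2:1 method the load spreads at 1 horizontal : 2 vertical, so at depth z the loaded area has grown by z in each plan dimension:
Δσ = qBL/((B+z)(L+z)) = 283×4.9×4.9/((4.9+14)(4.9+14)) = 19.022 kPa

Δσ_z ≈ 19 kPa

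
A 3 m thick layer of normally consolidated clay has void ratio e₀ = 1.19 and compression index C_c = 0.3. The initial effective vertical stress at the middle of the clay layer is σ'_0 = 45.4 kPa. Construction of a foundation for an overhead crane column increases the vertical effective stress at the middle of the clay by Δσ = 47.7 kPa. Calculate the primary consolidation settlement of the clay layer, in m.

S_c ≈ 0.128 m

Final effective stress: σ'_f = σ'_0 + Δσ = 45.4 + 47.7 = 93.1 kPa.
Normally consolidated clay, so the full stress increment lies on the virgin compression line:
S_c = C_c·H/(1+e₀)·log₁₀(σ'_f/σ'_0) = 0.3×3/(1+1.19)×log₁₀(93.1/45.4)
    = 0.41096 × 0.31189 = 0.1282 m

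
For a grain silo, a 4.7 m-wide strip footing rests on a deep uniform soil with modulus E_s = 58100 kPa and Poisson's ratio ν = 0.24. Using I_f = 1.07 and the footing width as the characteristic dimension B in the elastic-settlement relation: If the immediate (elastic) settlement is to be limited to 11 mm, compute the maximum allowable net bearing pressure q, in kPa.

q ≈ 135 kPa

S_e = q·B·(1−ν²)/E_s · I_f  ⇒  q = S_e·E_s / (B·(1−ν²)·I_f).
q = 0.011 × 58100 / (4.7 × 0.9424 × 1.07) = 134.9 kPa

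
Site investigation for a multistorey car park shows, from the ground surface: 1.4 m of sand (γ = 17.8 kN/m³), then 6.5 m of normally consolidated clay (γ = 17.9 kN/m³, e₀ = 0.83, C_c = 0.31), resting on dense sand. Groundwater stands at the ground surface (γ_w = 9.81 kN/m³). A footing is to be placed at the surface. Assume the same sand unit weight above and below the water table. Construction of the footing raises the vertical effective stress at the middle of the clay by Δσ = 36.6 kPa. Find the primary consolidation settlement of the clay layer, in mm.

S_c ≈ 326 mm

Mid-depth of clay below the ground surface: z = 1.4 + 6.5/2 = 4.65 m.
Total vertical stress at mid-clay: σ_v = 17.8×1.4 + 17.9×3.25 = 83.095 kPa.
Pore pressure: u = 9.81×(4.65 − 0) = 45.617 kPa.
Initial effective stress: σ'_0 = σ_v − u = 83.095 − 45.617 = 37.478 kPa.
Final effective stress: σ'_f = σ'_0 + Δσ = 37.478 + 36.6 = 74.078 kPa.
Normally consolidated clay, so the full stress increment lies on the virgin compression line:
S_c = C_c·H/(1+e₀)·log₁₀(σ'_f/σ'_0) = 0.31×6.5/(1+0.83)×log₁₀(74.078/37.478)
    = 1.1011 × 0.29591 = 0.3258 m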